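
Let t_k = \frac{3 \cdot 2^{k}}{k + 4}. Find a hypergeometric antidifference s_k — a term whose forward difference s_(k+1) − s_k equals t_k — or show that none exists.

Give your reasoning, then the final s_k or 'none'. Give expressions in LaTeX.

no hypergeometric antidifference exists

t_(k+1)/t_k = 2*(k + 4)/(k + 5).
Take A(k)=2*k + 8, B(k)=k + 5, C(k)=1.
Solve (2*k + 8)·f(k+1) − (k + 4)·f(k) = 1.
Degrees (1,1,0) ⇒ d ≤ -1.
Negative degree bound (-1): no f exists, t_k not Gosper-summable.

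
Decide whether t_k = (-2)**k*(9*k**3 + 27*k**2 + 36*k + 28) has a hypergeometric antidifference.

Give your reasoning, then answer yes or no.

Yes. s_k = (-2)**k*(-3*k**3 - 3*k**2 - 2*k - 4).

r(k) = 2*(-9*k**3 - 54*k**2 - 117*k - 100)/(9*k**3 + 27*k**2 + 36*k + 28) after simplifying.
Factor: A=-2; B=1; C=k**3 + 3*k**2 + 4*k + 28/9.
f must satisfy (-2)·f(k+1) − (1)·f(k) = k**3 + 3*k**2 + 4*k + 28/9.
Bound: deg f ≤ 3.
Match coefficients ⇒ f(k) = -(3*k**3 + 3*k**2 + 2*k + 4)/9.
Get s_k = R·t_k = (-2)**k*(-3*k**3 - 3*k**2 - 2*k - 4) with R(k) = B(k−1)f(k)/C(k) = -(3*k**3 + 3*k**2 + 2*k + 4)/(9*k**3 + 27*k**2 + 36*k + 28).
Check: Δs_k = (-2)**k*(9*k**3 + 27*k**2 + 36*k + 28). ✓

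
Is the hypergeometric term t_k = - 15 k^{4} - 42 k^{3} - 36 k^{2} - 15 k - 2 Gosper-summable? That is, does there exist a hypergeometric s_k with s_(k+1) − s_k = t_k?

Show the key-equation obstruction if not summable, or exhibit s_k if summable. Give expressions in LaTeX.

r(k) = (15*k**4 + 102*k**3 + 252*k**2 + 273*k + 110)/(15*k**4 + 42*k**3 + 36*k**2 + 15*k + 2) after simplifying.
Gosper form: A/B · C(k+1)/C(k) with A=1, B=1, C=k**4 + 14*k**3/5 + 12*k**2/5 + k + 2/15.
Set up (1)·f(k+1) − (1)·f(k) − (k**4 + 14*k**3/5 + 12*k**2/5 + k + 2/15) = 0.
Bound: deg f ≤ 5.
Coefficient equations give f(k) = k**3*(3*k**2 + 3*k - 4)/15.
Certificate R = B(k−1)f/C = k**3*(3*k**2 + 3*k - 4)/(15*k**4 + 42*k**3 + 36*k**2 + 15*k + 2) gives s_k = k**3*(-3*k**2 - 3*k + 4).
s_(k+1) − s_k = -15*k**4 - 42*k**3 - 36*k**2 - 15*k - 2 = t_k.

Yes. s_k = k^{3} \left(- 3 k^{2} - 3 k + 4\right).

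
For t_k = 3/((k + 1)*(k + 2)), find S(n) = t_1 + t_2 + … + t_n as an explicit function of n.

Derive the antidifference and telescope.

t_(k+1)/t_k = (k + 1)/(k + 3).
A = k + 1, B = k + 3, C = 1.
f must satisfy (k + 1)·f(k+1) − (k + 2)·f(k) = 1.
Degrees (1,1,0) ⇒ d ≤ 1.
A polynomial solution: f(k) = k.
So s_k = (B(k−1)f/C)·t_k = (k*(k + 2))·t_k = 3*k/(k + 1).
Δs = 3/(k**2 + 3*k + 2), as required.
Telescope: S(n) = s_(n+1) − s_(1) = 3*(n + 1)/(n + 2) − (3/2) = 3*n/(2*(n + 2)).

S(n) = 3*n/(2*(n + 2))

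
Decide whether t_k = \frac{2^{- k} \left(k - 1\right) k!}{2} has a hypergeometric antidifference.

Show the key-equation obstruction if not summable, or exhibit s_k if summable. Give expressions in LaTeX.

Step 1: r(k) = k*(k + 1)/(2*(k - 1)).
Gosper form: A/B · C(k+1)/C(k) with A=k/2 + 1/2, B=1, C=k - 1.
Set up (k/2 + 1/2)·f(k+1) − (1)·f(k) − (k - 1) = 0.
d = 0 from the (1,0,1) case.
A polynomial solution: f(k) = 2.
So s_k = (B(k−1)f/C)·t_k = (2/(k - 1))·t_k = factorial(k)/2**k.
Verify: (k - 1)*factorial(k)/(2*2**k) matches t_k.

Yes. s_k = 2^{- k} k!.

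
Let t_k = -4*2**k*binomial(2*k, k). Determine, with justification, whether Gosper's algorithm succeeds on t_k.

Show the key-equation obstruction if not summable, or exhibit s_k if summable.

The ratio is 4*(2*k + 1)/(k + 1).
Take A(k)=8*k + 4, B(k)=k + 1, C(k)=1.
f must satisfy (8*k + 4)·f(k+1) − (k)·f(k) = 1.
Degrees (1,1,0) ⇒ d ≤ -1.
d = -1 < 0 ⇒ no nonzero polynomial f; not summable.

No. Not Gosper-summable.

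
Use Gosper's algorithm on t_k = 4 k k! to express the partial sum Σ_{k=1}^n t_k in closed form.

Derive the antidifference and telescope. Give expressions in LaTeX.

The ratio is (k + 1)**2/k.
Normal form (A,B,C) = (k + 1, 1, k).
Set up (k + 1)·f(k+1) − (1)·f(k) − (k) = 0.
deg f ≤ 0 (via 1,0,1).
Coefficient equations give f(k) = 1.
So s_k = (B(k−1)f/C)·t_k = (1/k)·t_k = 4*factorial(k).
Verify: 4*k*factorial(k) matches t_k.
Telescope: S(n) = s_(n+1) − s_(1) = 4*factorial(n + 1) − (4) = 4*factorial(n + 1) - 4.

S(n) = 4 \left(n + 1\right)! - 4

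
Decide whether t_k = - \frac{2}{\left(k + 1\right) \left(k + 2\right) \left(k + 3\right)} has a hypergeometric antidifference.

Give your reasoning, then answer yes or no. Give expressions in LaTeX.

Yes. s_k = \frac{k \left(- k - 3\right)}{2 \left(k + 1\right) \left(k + 2\right)}.

Compute t_(k+1)/t_k: get (k + 1)/(k + 4).
Take A(k)=k + 1, B(k)=k + 4, C(k)=1.
Key eq: (k + 1)·f(k+1) = (k + 3)·f(k) + (1).
From deg A=1, deg B=1, deg C=0: d=2.
Solve for f: f(k) = k*(k + 3)/4 (degree 2 ≤ 2).
R(k) = B(k−1)·f(k)/C(k) = k*(k + 3)**2/4; s_k = R·t_k = k*(-k - 3)/(2*(k + 1)*(k + 2)).
Δs = -2/(k**3 + 6*k**2 + 11*k + 6), as required.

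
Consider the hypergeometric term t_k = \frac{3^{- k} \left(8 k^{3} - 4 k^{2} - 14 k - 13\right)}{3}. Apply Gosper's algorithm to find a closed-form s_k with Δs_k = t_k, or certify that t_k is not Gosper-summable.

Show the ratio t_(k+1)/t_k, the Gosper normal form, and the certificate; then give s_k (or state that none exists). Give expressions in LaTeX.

s_k = 3^{- k} \left(- 4 k^{3} - 4 k^{2} - 3 k + 1\right)

t_(k+1)/t_k = (8*k**3 + 20*k**2 + 2*k - 23)/(3*(8*k**3 - 4*k**2 - 14*k - 13)).
Gosper form: A/B · C(k+1)/C(k) with A=1/3, B=1, C=k**3 - k**2/2 - 7*k/4 - 13/8.
Key eq: (1/3)·f(k+1) = (1)·f(k) + (k**3 - k**2/2 - 7*k/4 - 13/8).
Degrees (0,0,3) ⇒ d ≤ 3.
Solve for f: f(k) = -3*(4*k**3 + 4*k**2 + 3*k - 1)/8 (degree 3 ≤ 3).
Certificate R = B(k−1)f/C = -3*(4*k**3 + 4*k**2 + 3*k - 1)/(8*k**3 - 4*k**2 - 14*k - 13) gives s_k = (-4*k**3 - 4*k**2 - 3*k + 1)/3**k.
Δs = (8*k**3 - 4*k**2 - 14*k - 13)/(3*3**k), as required.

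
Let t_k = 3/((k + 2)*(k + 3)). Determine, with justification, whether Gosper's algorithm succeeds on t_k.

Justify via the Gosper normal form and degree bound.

Compute t_(k+1)/t_k: get (k + 2)/(k + 4).
So A=k + 2 and B=k + 4, with C=1.
Key eq: (k + 2)·f(k+1) = (k + 3)·f(k) + (1).
d = 1 from the (1,1,0) case.
Solving with deg f ≤ 1: f(k) = k/2.
Certificate R = B(k−1)f/C = k*(k + 3)/2 gives s_k = 3*k/(2*(k + 2)).
Check: Δs_k = 3/(k**2 + 5*k + 6). ✓

Yes. s_k = 3*k/(2*(k + 2)).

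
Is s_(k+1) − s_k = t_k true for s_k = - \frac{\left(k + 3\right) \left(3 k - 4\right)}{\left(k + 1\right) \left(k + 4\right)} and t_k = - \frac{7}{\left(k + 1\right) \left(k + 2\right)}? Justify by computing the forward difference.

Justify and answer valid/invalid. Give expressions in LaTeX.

s_(k+1) = -(k + 4)*(3*k - 1)/((k + 2)*(k + 5))
s_(k+1) − s_k = 2*(-5*k**2 - 29*k - 52)/(k**4 + 12*k**3 + 49*k**2 + 78*k + 40)
(s_(k+1) − s_k) − t_k = (-3*k**2 + 5*k + 36)/(k**4 + 12*k**3 + 49*k**2 + 78*k + 40)

Invalid: residual \frac{- 3 k^{2} + 5 k + 36}{k^{4} + 12 k^{3} + 49 k^{2} + 78 k + 40} ≠ 0.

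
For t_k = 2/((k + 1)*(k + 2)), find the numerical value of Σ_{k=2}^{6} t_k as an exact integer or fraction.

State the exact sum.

Σ = 5/12

Step 1: r(k) = (k + 1)/(k + 3).
A = k + 1, B = k + 3, C = 1.
f must satisfy (k + 1)·f(k+1) − (k + 2)·f(k) = 1.
Bound: deg f ≤ 1.
Solve for f: f(k) = k (degree 1 ≤ 1).
R(k) = B(k−1)·f(k)/C(k) = k*(k + 2); s_k = R·t_k = 2*k/(k + 1).
Δs = 2/(k**2 + 3*k + 2), as required.
Σ_(k=2)^(6) t_k = s_(7) − s_(2) = 7/4 − (4/3) = 5/12.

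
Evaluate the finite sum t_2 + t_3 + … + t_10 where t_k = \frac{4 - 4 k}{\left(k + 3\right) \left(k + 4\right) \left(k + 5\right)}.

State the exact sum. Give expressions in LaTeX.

Σ = -6/35

r(k) = k*(k + 3)/((k - 1)*(k + 6)) after simplifying.
A = k + 3, B = k + 6, C = k - 1.
Solve (k + 3)·f(k+1) − (k + 5)·f(k) = k - 1.
Bound: deg f ≤ 2.
Coefficient equations give f(k) = k*(k - 5)/12.
Then R = B(k−1)f/C = k*(k - 5)*(k + 5)/(12*(k - 1)), so s_k = R(k)·t_k = -k*(k - 5)/(3*(k + 3)*(k + 4)).
Check: Δs_k = 4*(1 - k)/(k**3 + 12*k**2 + 47*k + 60). ✓
Telescoping: Σ = s_(11) − s_(2) = -11/105 − (1/15) = -6/35.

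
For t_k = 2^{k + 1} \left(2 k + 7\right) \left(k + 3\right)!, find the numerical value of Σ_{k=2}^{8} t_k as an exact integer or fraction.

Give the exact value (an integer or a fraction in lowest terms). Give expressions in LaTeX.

Σ = 490497637440

t_(k+1)/t_k = 2*(k + 4)*(2*k + 9)/(2*k + 7).
Take A(k)=2*k + 8, B(k)=1, C(k)=k + 7/2.
Key eq: (2*k + 8)·f(k+1) = (1)·f(k) + (k + 7/2).
deg f ≤ 0 (via 1,0,1).
Match coefficients ⇒ f(k) = 1/2.
Certificate R = B(k−1)f/C = 1/(2*k + 7) gives s_k = 2**(k + 1)*factorial(k + 3).
s_(k+1) − s_k = 2**(k + 1)*(2*k + 7)*factorial(k + 3) = t_k.
Evaluate s at k=9 and k=2: 490497638400 and 960; difference 490497637440.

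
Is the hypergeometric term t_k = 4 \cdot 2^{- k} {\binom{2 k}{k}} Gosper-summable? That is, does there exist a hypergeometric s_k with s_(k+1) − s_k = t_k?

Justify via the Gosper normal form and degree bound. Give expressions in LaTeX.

No — key equation has no polynomial f.

The ratio is (2*k + 1)/(k + 1).
Gosper form: A/B · C(k+1)/C(k) with A=2*k + 1, B=k + 1, C=1.
Solve (2*k + 1)·f(k+1) − (k)·f(k) = 1.
deg f ≤ -1 (via 1,1,0).
Bound -1 < 0, so the key equation has no polynomial solution.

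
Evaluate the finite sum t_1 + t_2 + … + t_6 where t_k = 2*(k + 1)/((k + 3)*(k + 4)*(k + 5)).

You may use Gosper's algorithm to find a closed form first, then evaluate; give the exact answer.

Σ = 3/22

Compute t_(k+1)/t_k: get (k + 2)*(k + 3)/((k + 1)*(k + 6)).
Take A(k)=k + 3, B(k)=k + 6, C(k)=k + 1.
Set up (k + 3)·f(k+1) − (k + 5)·f(k) − (k + 1) = 0.
Degrees (1,1,1) ⇒ d ≤ 2.
Match coefficients ⇒ f(k) = k*(k + 1)/6.
So s_k = (B(k−1)f/C)·t_k = (k*(k + 5)/6)·t_k = k*(k + 1)/(3*(k + 3)*(k + 4)).
Δs = 2*(k + 1)/(k**3 + 12*k**2 + 47*k + 60), as required.
Evaluate s at k=7 and k=1: 28/165 and 1/30; difference 3/22.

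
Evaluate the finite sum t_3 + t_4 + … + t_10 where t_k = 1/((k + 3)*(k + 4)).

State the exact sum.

Σ = 2/21

The ratio is (k + 3)/(k + 5).
Factor: A=k + 3; B=k + 5; C=1.
Need (k + 3)·f(k+1) − (k + 4)·f(k) = 1.
From deg A=1, deg B=1, deg C=0: d=1.
Solve for f: f(k) = k/3 (degree 1 ≤ 1).
R(k) = B(k−1)·f(k)/C(k) = k*(k + 4)/3; s_k = R·t_k = k/(3*(k + 3)).
Check: Δs_k = 1/(k**2 + 7*k + 12). ✓
Evaluate s at k=11 and k=3: 11/42 and 1/6; difference 2/21.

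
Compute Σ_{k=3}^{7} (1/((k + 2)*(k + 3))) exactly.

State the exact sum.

Σ = 1/10

The ratio is (k + 2)/(k + 4).
Factor: A=k + 2; B=k + 4; C=1.
Key eq: (k + 2)·f(k+1) = (k + 3)·f(k) + (1).
deg f ≤ 1 (via 1,1,0).
A polynomial solution: f(k) = k/2.
Certificate R = B(k−1)f/C = k*(k + 3)/2 gives s_k = k/(2*(k + 2)).
Verify: 1/(k**2 + 5*k + 6) matches t_k.
Telescoping: Σ = s_(8) − s_(3) = 2/5 − (3/10) = 1/10.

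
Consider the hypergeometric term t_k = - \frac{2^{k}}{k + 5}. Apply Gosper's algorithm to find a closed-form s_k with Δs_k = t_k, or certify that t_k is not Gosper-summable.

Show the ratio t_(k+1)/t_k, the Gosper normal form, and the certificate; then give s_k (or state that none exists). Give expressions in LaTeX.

Ratio r(k) = 2*(k + 5)/(k + 6).
Gosper form: A/B · C(k+1)/C(k) with A=2*k + 10, B=k + 6, C=1.
f must satisfy (2*k + 10)·f(k+1) − (k + 5)·f(k) = 1.
Degrees (1,1,0) ⇒ d ≤ -1.
Bound -1 < 0, so the key equation has no polynomial solution.

not Gosper-summable; s_k does not exist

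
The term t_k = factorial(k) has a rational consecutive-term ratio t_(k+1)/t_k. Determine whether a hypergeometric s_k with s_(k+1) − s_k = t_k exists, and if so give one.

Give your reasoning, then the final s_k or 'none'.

t_(k+1)/t_k = k + 1.
Factor: A=k + 1; B=1; C=1.
Need (k + 1)·f(k+1) − (1)·f(k) = 1.
Degrees (1,0,0) ⇒ d ≤ -1.
Negative degree bound (-1): no f exists, t_k not Gosper-summable.

none (Gosper's algorithm certifies no s_k)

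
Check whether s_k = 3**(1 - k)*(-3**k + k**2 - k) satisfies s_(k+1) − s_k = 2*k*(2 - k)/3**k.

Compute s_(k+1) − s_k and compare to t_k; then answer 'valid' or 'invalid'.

s_(k+1) = (-3**(k + 1) + k**2 + k)/3**k
s_(k+1) − s_k = 2*k*(2 - k)/3**k
(s_(k+1) − s_k) − t_k = 0

valid (s_(k+1) − s_k reduces to t_k)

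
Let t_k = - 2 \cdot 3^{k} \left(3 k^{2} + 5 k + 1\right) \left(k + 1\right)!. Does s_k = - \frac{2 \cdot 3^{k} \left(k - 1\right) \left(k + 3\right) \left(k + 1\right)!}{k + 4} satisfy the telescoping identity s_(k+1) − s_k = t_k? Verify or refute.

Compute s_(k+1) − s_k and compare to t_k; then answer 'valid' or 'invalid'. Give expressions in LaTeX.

Invalid: residual \frac{2 \cdot 3^{k} \left(3 k^{3} + 17 k^{2} + 20 k + 5\right) \left(k + 1\right)!}{\left(k + 4\right) \left(k + 5\right)} ≠ 0.

s_(k+1) = -6*3**k*k*(k + 4)*factorial(k + 2)/(k + 5)
s_(k+1) − s_k = -2*3**k*(3*k**4 + 29*k**3 + 89*k**2 + 89*k + 15)*factorial(k + 1)/((k + 4)*(k + 5))
(s_(k+1) − s_k) − t_k = 2*3**k*(3*k**3 + 17*k**2 + 20*k + 5)*factorial(k + 1)/((k + 4)*(k + 5))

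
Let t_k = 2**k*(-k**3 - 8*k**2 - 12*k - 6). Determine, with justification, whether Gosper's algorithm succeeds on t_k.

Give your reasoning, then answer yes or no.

Yes. s_k = 2**k*(-k**3 - 2*k**2 + 2*k - 4).

Step 1: r(k) = 2*(k**3 + 11*k**2 + 31*k + 27)/(k**3 + 8*k**2 + 12*k + 6).
Normal form (A,B,C) = (2, 1, k**3 + 8*k**2 + 12*k + 6).
Need (2)·f(k+1) − (1)·f(k) = k**3 + 8*k**2 + 12*k + 6.
d = 3 from the (0,0,3) case.
Coefficient equations give f(k) = k**3 + 2*k**2 - 2*k + 4.
So s_k = (B(k−1)f/C)·t_k = ((k**3 + 2*k**2 - 2*k + 4)/(k**3 + 8*k**2 + 12*k + 6))·t_k = 2**k*(-k**3 - 2*k**2 + 2*k - 4).
Check: Δs_k = 2**k*(-k**3 - 8*k**2 - 12*k - 6). ✓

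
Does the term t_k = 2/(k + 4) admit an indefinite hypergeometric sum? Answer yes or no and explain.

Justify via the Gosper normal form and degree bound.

Step 1: r(k) = (k + 4)/(k + 5).
A = k + 4, B = k + 5, C = 1.
f must satisfy (k + 4)·f(k+1) − (k + 4)·f(k) = 1.
deg f ≤ 0 (via 1,1,0).
f = c0 ⇒ A·f(k+1) − B(k−1)·f(k) − C = -1. The system {-1 = 0} is inconsistent; no antidifference.

No — t_k has no hypergeometric antidifference.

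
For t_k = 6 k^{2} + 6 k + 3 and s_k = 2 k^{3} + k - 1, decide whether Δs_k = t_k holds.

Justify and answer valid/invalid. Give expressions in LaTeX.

Valid — Δs_k = t_k.

s_(k+1) = k + 2*(k + 1)**3
s_(k+1) − s_k = 6*k**2 + 6*k + 3
(s_(k+1) − s_k) − t_k = 0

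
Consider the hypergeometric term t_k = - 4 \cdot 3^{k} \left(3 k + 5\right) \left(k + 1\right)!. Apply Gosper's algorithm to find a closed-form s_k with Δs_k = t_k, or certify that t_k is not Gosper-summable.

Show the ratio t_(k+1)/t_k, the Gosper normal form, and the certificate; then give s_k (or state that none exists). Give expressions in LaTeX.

s_k = - 4 \cdot 3^{k} \left(k + 1\right)!

r(k) = 3*(k + 2)*(3*k + 8)/(3*k + 5) after simplifying.
So A=3*k + 6 and B=1, with C=k + 5/3.
Key eq: (3*k + 6)·f(k+1) = (1)·f(k) + (k + 5/3).
From deg A=1, deg B=0, deg C=1: d=0.
Match coefficients ⇒ f(k) = 1/3.
Get s_k = R·t_k = -4*3**k*factorial(k + 1) with R(k) = B(k−1)f(k)/C(k) = 1/(3*k + 5).
Check: Δs_k = -4*3**k*(3*k + 5)*factorial(k + 1). ✓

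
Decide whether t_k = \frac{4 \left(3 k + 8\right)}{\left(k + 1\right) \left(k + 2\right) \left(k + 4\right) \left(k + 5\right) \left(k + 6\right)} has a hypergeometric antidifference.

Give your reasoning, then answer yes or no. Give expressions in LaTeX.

Yes. s_k = \frac{k \left(k^{2} + 10 k + 29\right)}{5 \left(k^{3} + 10 k^{2} + 29 k + 20\right)}.

Compute t_(k+1)/t_k: get (k + 1)*(k + 4)*(3*k + 11)/((k + 3)*(k + 7)*(3*k + 8)).
Normal form (A,B,C) = (k + 1, k + 7, k**2 + 17*k/3 + 8).
Need (k + 1)·f(k+1) − (k + 6)·f(k) = k**2 + 17*k/3 + 8.
deg f ≤ 5 (via 1,1,2).
Coefficient equations give f(k) = k*(k + 2)*(k + 3)*(k**2 + 10*k + 29)/60.
Certificate R = B(k−1)f/C = k*(k + 2)*(k + 6)*(k**2 + 10*k + 29)/(20*(3*k + 8)) gives s_k = k*(k**2 + 10*k + 29)/(5*(k**3 + 10*k**2 + 29*k + 20)).
s_(k+1) − s_k = 4*(3*k + 8)/(k**5 + 18*k**4 + 121*k**3 + 372*k**2 + 508*k + 240) = t_k.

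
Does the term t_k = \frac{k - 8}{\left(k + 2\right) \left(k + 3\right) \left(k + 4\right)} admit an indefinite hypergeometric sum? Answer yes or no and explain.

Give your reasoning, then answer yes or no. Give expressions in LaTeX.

Yes. s_k = \frac{k \left(- k - 7\right)}{2 \left(k + 2\right) \left(k + 3\right)}.

Ratio r(k) = (k - 7)*(k + 2)/((k - 8)*(k + 5)).
So A=k + 2 and B=k + 5, with C=k - 8.
Set up (k + 2)·f(k+1) − (k + 4)·f(k) − (k - 8) = 0.
deg f ≤ 2 (via 1,1,1).
Solving with deg f ≤ 2: f(k) = -k*(k + 7)/2.
So s_k = (B(k−1)f/C)·t_k = (-k*(k + 4)*(k + 7)/(2*(k - 8)))·t_k = k*(-k - 7)/(2*(k + 2)*(k + 3)).
Δs = (k - 8)/(k**3 + 9*k**2 + 26*k + 24), as required.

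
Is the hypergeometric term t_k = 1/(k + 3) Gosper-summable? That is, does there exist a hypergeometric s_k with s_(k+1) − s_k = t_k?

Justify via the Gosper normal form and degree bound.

No. Not Gosper-summable.

r(k) = (k + 3)/(k + 4) after simplifying.
Factor: A=k + 3; B=k + 4; C=1.
Key eq: (k + 3)·f(k+1) = (k + 3)·f(k) + (1).
d = 0 from the (1,1,0) case.
Generic f = c0 gives residual -1; -1 = 0 cannot hold, so t_k is not Gosper-summable.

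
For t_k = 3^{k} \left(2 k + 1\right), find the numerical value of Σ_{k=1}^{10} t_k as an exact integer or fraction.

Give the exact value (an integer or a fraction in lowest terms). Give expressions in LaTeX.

Σ = 1771470

r(k) = 3*(2*k + 3)/(2*k + 1) after simplifying.
A = 3, B = 1, C = k + 1/2.
Need (3)·f(k+1) − (1)·f(k) = k + 1/2.
Bound: deg f ≤ 1.
Solve for f: f(k) = (k - 1)/2 (degree 1 ≤ 1).
Certificate R = B(k−1)f/C = (k - 1)/(2*k + 1) gives s_k = 3**k*(k - 1).
Check: Δs_k = 3**k*(2*k + 1). ✓
Σ_(k=1)^(10) t_k = s_(11) − s_(1) = 1771470 − (0) = 1771470.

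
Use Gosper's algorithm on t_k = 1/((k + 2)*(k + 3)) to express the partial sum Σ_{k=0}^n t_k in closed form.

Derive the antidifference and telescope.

S(n) = (n + 1)/(2*(n + 3))

Ratio r(k) = (k + 2)/(k + 4).
So A=k + 2 and B=k + 4, with C=1.
Need (k + 2)·f(k+1) − (k + 3)·f(k) = 1.
deg f ≤ 1 (via 1,1,0).
Coefficient equations give f(k) = k/2.
So s_k = (B(k−1)f/C)·t_k = (k*(k + 3)/2)·t_k = k/(2*(k + 2)).
Verify: 1/(k**2 + 5*k + 6) matches t_k.
Telescope: S(n) = s_(n+1) − s_(0) = (n + 1)/(2*(n + 3)) − (0) = (n + 1)/(2*(n + 3)).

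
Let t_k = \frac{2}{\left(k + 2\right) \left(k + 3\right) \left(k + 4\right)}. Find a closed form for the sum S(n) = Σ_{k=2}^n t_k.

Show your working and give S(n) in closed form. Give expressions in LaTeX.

The ratio is (k + 2)/(k + 5).
Normal form (A,B,C) = (k + 2, k + 5, 1).
Solve (k + 2)·f(k+1) − (k + 4)·f(k) = 1.
deg f ≤ 2 (via 1,1,0).
Solve for f: f(k) = k*(k + 5)/12 (degree 2 ≤ 2).
So s_k = (B(k−1)f/C)·t_k = (k*(k + 4)*(k + 5)/12)·t_k = k*(k + 5)/(6*(k + 2)*(k + 3)).
s_(k+1) − s_k = 2/(k**3 + 9*k**2 + 26*k + 24) = t_k.
Telescope: S(n) = s_(n+1) − s_(2) = (n**2 + 7*n + 6)/(6*(n**2 + 7*n + 12)) − (7/60) = (n**2 + 7*n - 8)/(20*(n**2 + 7*n + 12)).

S(n) = \frac{n^{2} + 7 n - 8}{20 \left(n^{2} + 7 n + 12\right)}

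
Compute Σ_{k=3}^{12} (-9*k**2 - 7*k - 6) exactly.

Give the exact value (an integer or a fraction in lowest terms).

Σ = -6390

Ratio r(k) = (9*k**2 + 25*k + 22)/(9*k**2 + 7*k + 6).
Factor: A=1; B=1; C=k**2 + 7*k/9 + 2/3.
Solve (1)·f(k+1) − (1)·f(k) = k**2 + 7*k/9 + 2/3.
From deg A=0, deg B=0, deg C=2: d=3.
Coefficient equations give f(k) = k*(3*k**2 - k + 4)/9.
Certificate R = B(k−1)f/C = k*(3*k**2 - k + 4)/(9*k**2 + 7*k + 6) gives s_k = k*(-3*k**2 + k - 4).
Check: Δs_k = -9*k**2 - 7*k - 6. ✓
Σ_(k=3)^(12) t_k = s_(13) − s_(3) = -6474 − (-84) = -6390.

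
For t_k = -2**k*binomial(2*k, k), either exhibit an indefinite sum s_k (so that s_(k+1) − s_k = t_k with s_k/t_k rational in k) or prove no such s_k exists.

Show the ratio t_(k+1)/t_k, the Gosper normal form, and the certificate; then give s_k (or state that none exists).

Compute t_(k+1)/t_k: get 4*(2*k + 1)/(k + 1).
Take A(k)=8*k + 4, B(k)=k + 1, C(k)=1.
Need (8*k + 4)·f(k+1) − (k)·f(k) = 1.
From deg A=1, deg B=1, deg C=0: d=-1.
Bound -1 < 0, so the key equation has no polynomial solution.

none — t_k is not Gosper-summable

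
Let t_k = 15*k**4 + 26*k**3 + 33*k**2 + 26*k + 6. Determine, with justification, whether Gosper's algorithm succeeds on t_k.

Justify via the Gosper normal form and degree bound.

Compute t_(k+1)/t_k: get (15*k**4 + 86*k**3 + 201*k**2 + 230*k + 106)/(15*k**4 + 26*k**3 + 33*k**2 + 26*k + 6).
A = 1, B = 1, C = k**4 + 26*k**3/15 + 11*k**2/5 + 26*k/15 + 2/5.
Key eq: (1)·f(k+1) = (1)·f(k) + (k**4 + 26*k**3/15 + 11*k**2/5 + 26*k/15 + 2/5).
From deg A=0, deg B=0, deg C=4: d=5.
Solve for f: f(k) = k*(3*k**4 - k**3 + 3*k**2 + 3*k - 2)/15 (degree 5 ≤ 5).
Get s_k = R·t_k = k*(3*k**4 - k**3 + 3*k**2 + 3*k - 2) with R(k) = B(k−1)f(k)/C(k) = k*(3*k**4 - k**3 + 3*k**2 + 3*k - 2)/(15*k**4 + 26*k**3 + 33*k**2 + 26*k + 6).
Verify: 15*k**4 + 26*k**3 + 33*k**2 + 26*k + 6 matches t_k.

Yes. s_k = k*(3*k**4 - k**3 + 3*k**2 + 3*k - 2).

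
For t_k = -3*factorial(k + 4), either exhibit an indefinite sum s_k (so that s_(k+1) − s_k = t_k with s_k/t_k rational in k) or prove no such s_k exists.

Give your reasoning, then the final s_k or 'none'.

t_(k+1)/t_k = k + 5.
Factor: A=k + 5; B=1; C=1.
Key eq: (k + 5)·f(k+1) = (1)·f(k) + (1).
deg f ≤ -1 (via 1,0,0).
d = -1 < 0 ⇒ no nonzero polynomial f; not summable.

not Gosper-summable; s_k does not exist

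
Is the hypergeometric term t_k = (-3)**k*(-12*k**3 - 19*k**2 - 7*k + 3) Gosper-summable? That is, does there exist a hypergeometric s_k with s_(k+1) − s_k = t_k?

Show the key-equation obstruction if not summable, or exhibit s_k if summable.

Yes. s_k = (-3)**k*k*(3*k**2 - 2*k - 2).

The ratio is 3*(-12*k**3 - 55*k**2 - 81*k - 35)/(12*k**3 + 19*k**2 + 7*k - 3).
Factor: A=-3; B=1; C=k**3 + 19*k**2/12 + 7*k/12 - 1/4.
Key eq: (-3)·f(k+1) = (1)·f(k) + (k**3 + 19*k**2/12 + 7*k/12 - 1/4).
Degrees (0,0,3) ⇒ d ≤ 3.
Solve for f: f(k) = -k*(3*k**2 - 2*k - 2)/12 (degree 3 ≤ 3).
Get s_k = R·t_k = (-3)**k*k*(3*k**2 - 2*k - 2) with R(k) = B(k−1)f(k)/C(k) = -k*(3*k**2 - 2*k - 2)/(12*k**3 + 19*k**2 + 7*k - 3).
s_(k+1) − s_k = (-3)**k*(-12*k**3 - 19*k**2 - 7*k + 3) = t_k.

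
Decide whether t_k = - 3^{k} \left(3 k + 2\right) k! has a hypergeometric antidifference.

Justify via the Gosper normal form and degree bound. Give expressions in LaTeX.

Yes. s_k = - 3^{k} k!.

Ratio r(k) = 3*(k + 1)*(3*k + 5)/(3*k + 2).
A = 3*k + 3, B = 1, C = k + 2/3.
f must satisfy (3*k + 3)·f(k+1) − (1)·f(k) = k + 2/3.
Bound: deg f ≤ 0.
A polynomial solution: f(k) = 1/3.
Get s_k = R·t_k = -3**k*factorial(k) with R(k) = B(k−1)f(k)/C(k) = 1/(3*k + 2).
s_(k+1) − s_k = -3**k*(3*k + 2)*factorial(k) = t_k.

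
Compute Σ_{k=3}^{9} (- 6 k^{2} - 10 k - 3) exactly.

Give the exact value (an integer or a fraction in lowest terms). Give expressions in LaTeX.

Σ = -2121

r(k) = (6*k**2 + 22*k + 19)/(6*k**2 + 10*k + 3) after simplifying.
Take A(k)=1, B(k)=1, C(k)=k**2 + 5*k/3 + 1/2.
Key eq: (1)·f(k+1) = (1)·f(k) + (k**2 + 5*k/3 + 1/2).
Degrees (0,0,2) ⇒ d ≤ 3.
A polynomial solution: f(k) = k*(2*k**2 + 2*k - 1)/6.
Then R = B(k−1)f/C = k*(2*k**2 + 2*k - 1)/(6*k**2 + 10*k + 3), so s_k = R(k)·t_k = k*(-2*k**2 - 2*k + 1).
Check: Δs_k = -6*k**2 - 10*k - 3. ✓
Σ_(k=3)^(9) t_k = s_(10) − s_(3) = -2190 − (-69) = -2121.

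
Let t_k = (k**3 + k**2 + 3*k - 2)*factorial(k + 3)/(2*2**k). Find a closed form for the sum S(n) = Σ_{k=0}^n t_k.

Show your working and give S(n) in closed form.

Step 1: r(k) = (k + 4)*(3*k + (k + 1)**3 + (k + 1)**2 + 1)/(2*(k**3 + k**2 + 3*k - 2)).
A = k/2 + 2, B = 1, C = k**3 + k**2 + 3*k - 2.
Key eq: (k/2 + 2)·f(k+1) = (1)·f(k) + (k**3 + k**2 + 3*k - 2).
From deg A=1, deg B=0, deg C=3: d=2.
Coefficient equations give f(k) = 2*(k**2 - 3*k + 3).
R(k) = B(k−1)·f(k)/C(k) = 2*(k**2 - 3*k + 3)/(k**3 + k**2 + 3*k - 2); s_k = R·t_k = (k**2 - 3*k + 3)*factorial(k + 3)/2**k.
s_(k+1) − s_k = (k**3 + k**2 + 3*k - 2)*factorial(k + 3)/(2*2**k) = t_k.
Telescope: S(n) = s_(n+1) − s_(0) = 2**(-n - 1)*(n**2 - n + 1)*factorial(n + 4) − (18) = -18 + n**2*factorial(n + 4)/(2*2**n) - n*factorial(n + 4)/(2*2**n) + factorial(n + 4)/(2*2**n).

S(n) = -18 + n**2*factorial(n + 4)/(2*2**n) - n*factorial(n + 4)/(2*2**n) + factorial(n + 4)/(2*2**n)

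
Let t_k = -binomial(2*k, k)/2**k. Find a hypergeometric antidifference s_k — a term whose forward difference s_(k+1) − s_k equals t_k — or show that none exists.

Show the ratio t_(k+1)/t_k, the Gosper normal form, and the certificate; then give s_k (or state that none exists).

not Gosper-summable; s_k does not exist

Ratio r(k) = (2*k + 1)/(k + 1).
Gosper form: A/B · C(k+1)/C(k) with A=2*k + 1, B=k + 1, C=1.
f must satisfy (2*k + 1)·f(k+1) − (k)·f(k) = 1.
From deg A=1, deg B=1, deg C=0: d=-1.
deg f ≤ -1 is impossible — no certificate.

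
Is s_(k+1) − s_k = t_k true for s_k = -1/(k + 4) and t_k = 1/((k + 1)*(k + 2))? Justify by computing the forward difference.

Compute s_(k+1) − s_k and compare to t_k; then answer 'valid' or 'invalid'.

s_(k+1) = -1/(k + 5)
s_(k+1) − s_k = 1/((k + 4)*(k + 5))
(s_(k+1) − s_k) − t_k = 6*(-k - 3)/(k**4 + 12*k**3 + 49*k**2 + 78*k + 40)

Invalid: residual 6*(-k - 3)/(k**4 + 12*k**3 + 49*k**2 + 78*k + 40) ≠ 0.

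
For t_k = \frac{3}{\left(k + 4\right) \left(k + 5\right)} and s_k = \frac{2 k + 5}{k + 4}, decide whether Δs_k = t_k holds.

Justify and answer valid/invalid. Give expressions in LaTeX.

s_(k+1) = (2*k + 7)/(k + 5)
s_(k+1) − s_k = 3/(k**2 + 9*k + 20)
(s_(k+1) − s_k) − t_k = 0

valid (s_(k+1) − s_k reduces to t_k)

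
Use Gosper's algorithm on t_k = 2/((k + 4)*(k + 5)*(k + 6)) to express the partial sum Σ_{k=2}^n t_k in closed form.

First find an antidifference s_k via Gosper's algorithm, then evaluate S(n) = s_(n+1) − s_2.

S(n) = (n**2 + 11*n - 12)/(42*(n**2 + 11*n + 30))

The ratio is (k + 4)/(k + 7).
Normal form (A,B,C) = (k + 4, k + 7, 1).
f must satisfy (k + 4)·f(k+1) − (k + 6)·f(k) = 1.
deg f ≤ 2 (via 1,1,0).
Solve for f: f(k) = k*(k + 9)/40 (degree 2 ≤ 2).
R(k) = B(k−1)·f(k)/C(k) = k*(k + 6)*(k + 9)/40; s_k = R·t_k = k*(k + 9)/(20*(k + 4)*(k + 5)).
Verify: 2/(k**3 + 15*k**2 + 74*k + 120) matches t_k.
Telescope: S(n) = s_(n+1) − s_(2) = (n**2 + 11*n + 10)/(20*(n**2 + 11*n + 30)) − (11/420) = (n**2 + 11*n - 12)/(42*(n**2 + 11*n + 30)).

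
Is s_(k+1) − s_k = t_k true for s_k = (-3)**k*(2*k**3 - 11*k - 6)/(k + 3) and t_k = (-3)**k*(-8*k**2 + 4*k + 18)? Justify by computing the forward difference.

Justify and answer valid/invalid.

Invalid: residual (-3)**k*(8*k**3 + 22*k**2 - 34*k - 57)/(k**2 + 7*k + 12) ≠ 0.

s_(k+1) = (-3)**(k + 1)*(-11*k + 2*(k + 1)**3 - 17)/(k + 4)
s_(k+1) − s_k = (-3)**k*(-8*k**4 - 44*k**3 - 28*k**2 + 140*k + 159)/(k**2 + 7*k + 12)
(s_(k+1) − s_k) − t_k = (-3)**k*(8*k**3 + 22*k**2 - 34*k - 57)/(k**2 + 7*k + 12)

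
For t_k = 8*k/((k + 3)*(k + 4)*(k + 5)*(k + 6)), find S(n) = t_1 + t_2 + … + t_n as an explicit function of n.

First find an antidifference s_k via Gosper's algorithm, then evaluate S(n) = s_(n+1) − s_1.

S(n) = n*(n**2 + 15*n + 14)/(15*(n**3 + 15*n**2 + 74*n + 120))

Step 1: r(k) = (k + 1)*(k + 3)/(k*(k + 7)).
Take A(k)=k + 3, B(k)=k + 7, C(k)=k.
Need (k + 3)·f(k+1) − (k + 6)·f(k) = k.
deg f ≤ 3 (via 1,1,1).
Solving with deg f ≤ 3: f(k) = k*(k - 1)*(k + 13)/120.
Get s_k = R·t_k = k*(k**2 + 12*k - 13)/(15*(k + 3)*(k + 4)*(k + 5)) with R(k) = B(k−1)f(k)/C(k) = (k - 1)*(k + 6)*(k + 13)/120.
s_(k+1) − s_k = 8*k/(k**4 + 18*k**3 + 119*k**2 + 342*k + 360) = t_k.
Telescope: S(n) = s_(n+1) − s_(1) = n*(n**2 + 15*n + 14)/(15*(n**3 + 15*n**2 + 74*n + 120)) − (0) = n*(n**2 + 15*n + 14)/(15*(n**3 + 15*n**2 + 74*n + 120)).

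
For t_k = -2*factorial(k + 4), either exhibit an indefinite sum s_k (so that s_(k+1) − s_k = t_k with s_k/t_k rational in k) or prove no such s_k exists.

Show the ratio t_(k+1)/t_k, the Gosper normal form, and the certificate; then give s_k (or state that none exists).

Ratio r(k) = k + 5.
Factor: A=k + 5; B=1; C=1.
f must satisfy (k + 5)·f(k+1) − (1)·f(k) = 1.
d = -1 from the (1,0,0) case.
Negative degree bound (-1): no f exists, t_k not Gosper-summable.

no hypergeometric antidifference exists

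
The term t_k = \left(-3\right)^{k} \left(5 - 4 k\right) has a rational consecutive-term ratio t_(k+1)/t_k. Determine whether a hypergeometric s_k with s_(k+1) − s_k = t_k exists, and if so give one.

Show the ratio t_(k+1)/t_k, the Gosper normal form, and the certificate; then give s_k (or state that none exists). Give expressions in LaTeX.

Step 1: r(k) = 3*(1 - 4*k)/(4*k - 5).
Factor: A=-3; B=1; C=k - 5/4.
f must satisfy (-3)·f(k+1) − (1)·f(k) = k - 5/4.
deg f ≤ 1 (via 0,0,1).
Match coefficients ⇒ f(k) = -(k - 2)/4.
R(k) = B(k−1)·f(k)/C(k) = -(k - 2)/(4*k - 5); s_k = R·t_k = (-3)**k*(k - 2).
Verify: (-3)**k*(5 - 4*k) matches t_k.

s_k = \left(-3\right)^{k} \left(k - 2\right)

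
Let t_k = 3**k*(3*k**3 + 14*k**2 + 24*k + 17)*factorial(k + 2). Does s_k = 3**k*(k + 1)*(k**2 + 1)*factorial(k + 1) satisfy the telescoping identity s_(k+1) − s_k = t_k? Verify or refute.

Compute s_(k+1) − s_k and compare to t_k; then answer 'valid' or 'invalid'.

Invalid: residual -3**k*(3*k**3 + 11*k**2 + 18*k + 11)*factorial(k + 1) ≠ 0.

s_(k+1) = 3**(k + 1)*(k + 2)*(k**2 + 2*k + 2)*factorial(k + 2)
s_(k+1) − s_k = 3**k*(3*k**4 + 17*k**3 + 41*k**2 + 47*k + 23)*factorial(k + 1)
(s_(k+1) − s_k) − t_k = -3**k*(3*k**3 + 11*k**2 + 18*k + 11)*factorial(k + 1)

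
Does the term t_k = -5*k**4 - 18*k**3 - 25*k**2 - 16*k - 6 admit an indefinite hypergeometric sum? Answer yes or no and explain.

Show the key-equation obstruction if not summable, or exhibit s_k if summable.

Yes. s_k = k*(-k**4 - 2*k**3 - k**2 - 2).

t_(k+1)/t_k = (5*k**4 + 38*k**3 + 109*k**2 + 140*k + 70)/(5*k**4 + 18*k**3 + 25*k**2 + 16*k + 6).
Factor: A=1; B=1; C=k**4 + 18*k**3/5 + 5*k**2 + 16*k/5 + 6/5.
Need (1)·f(k+1) − (1)·f(k) = k**4 + 18*k**3/5 + 5*k**2 + 16*k/5 + 6/5.
Bound: deg f ≤ 5.
A polynomial solution: f(k) = k*(k**4 + 2*k**3 + k**2 + 2)/5.
Get s_k = R·t_k = k*(-k**4 - 2*k**3 - k**2 - 2) with R(k) = B(k−1)f(k)/C(k) = k*(k**4 + 2*k**3 + k**2 + 2)/(5*k**4 + 18*k**3 + 25*k**2 + 16*k + 6).
Verify: -5*k**4 - 18*k**3 - 25*k**2 - 16*k - 6 matches t_k.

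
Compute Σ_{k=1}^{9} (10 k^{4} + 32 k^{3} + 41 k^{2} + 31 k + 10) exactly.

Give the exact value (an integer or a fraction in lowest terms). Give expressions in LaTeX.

The ratio is (10*k**4 + 72*k**3 + 197*k**2 + 249*k + 124)/(10*k**4 + 32*k**3 + 41*k**2 + 31*k + 10).
Normal form (A,B,C) = (1, 1, k**4 + 16*k**3/5 + 41*k**2/10 + 31*k/10 + 1).
f must satisfy (1)·f(k+1) − (1)·f(k) = k**4 + 16*k**3/5 + 41*k**2/10 + 31*k/10 + 1.
d = 5 from the (0,0,4) case.
Solving with deg f ≤ 5: f(k) = k*(2*k**4 + 3*k**3 + k**2 + 3*k + 1)/10.
Get s_k = R·t_k = k*(2*k**4 + 3*k**3 + k**2 + 3*k + 1) with R(k) = B(k−1)f(k)/C(k) = k*(2*k**4 + 3*k**3 + k**2 + 3*k + 1)/(10*k**4 + 32*k**3 + 41*k**2 + 31*k + 10).
Check: Δs_k = 10*k**4 + 32*k**3 + 41*k**2 + 31*k + 10. ✓
Evaluate s at k=10 and k=1: 231310 and 10; difference 231300.

Σ = 231300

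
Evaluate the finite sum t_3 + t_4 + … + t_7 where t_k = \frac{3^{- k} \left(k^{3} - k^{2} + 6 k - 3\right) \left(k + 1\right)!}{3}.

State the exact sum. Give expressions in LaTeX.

Σ = 219232/81

The ratio is (k + 2)*(6*k + (k + 1)**3 - (k + 1)**2 + 3)/(3*(k**3 - k**2 + 6*k - 3)).
Gosper form: A/B · C(k+1)/C(k) with A=k/3 + 2/3, B=1, C=k**3 - k**2 + 6*k - 3.
Key eq: (k/3 + 2/3)·f(k+1) = (1)·f(k) + (k**3 - k**2 + 6*k - 3).
Degrees (1,0,3) ⇒ d ≤ 2.
A polynomial solution: f(k) = 3*(k - 1)**2.
Get s_k = R·t_k = (k - 1)**2*factorial(k + 1)/3**k with R(k) = B(k−1)f(k)/C(k) = 3*(k - 1)**2/(k**3 - k**2 + 6*k - 3).
Check: Δs_k = (k**3 - k**2 + 6*k - 3)*factorial(k + 1)/(3*3**k). ✓
Evaluate s at k=8 and k=3: 219520/81 and 32/9; difference 219232/81.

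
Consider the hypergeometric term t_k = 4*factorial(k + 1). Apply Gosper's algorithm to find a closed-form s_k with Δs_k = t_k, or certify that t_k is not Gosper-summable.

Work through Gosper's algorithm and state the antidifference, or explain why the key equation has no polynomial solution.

The ratio is k + 2.
Normal form (A,B,C) = (k + 2, 1, 1).
Solve (k + 2)·f(k+1) − (1)·f(k) = 1.
From deg A=1, deg B=0, deg C=0: d=-1.
Negative degree bound (-1): no f exists, t_k not Gosper-summable.

no hypergeometric antidifference exists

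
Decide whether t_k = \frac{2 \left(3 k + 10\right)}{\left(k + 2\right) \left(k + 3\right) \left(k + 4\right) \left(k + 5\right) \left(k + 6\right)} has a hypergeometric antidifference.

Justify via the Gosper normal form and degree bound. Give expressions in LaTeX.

Ratio r(k) = (k + 2)*(3*k + 13)/((k + 7)*(3*k + 10)).
Normal form (A,B,C) = (k + 2, k + 7, k + 10/3).
Key eq: (k + 2)·f(k+1) = (k + 6)·f(k) + (k + 10/3).
d = 4 from the (1,1,1) case.
Solve for f: f(k) = k*(k + 3)*(k**2 + 11*k + 38)/120 (degree 4 ≤ 4).
So s_k = (B(k−1)f/C)·t_k = (k*(k + 3)*(k + 6)*(k**2 + 11*k + 38)/(40*(3*k + 10)))·t_k = k*(k**2 + 11*k + 38)/(20*(k**3 + 11*k**2 + 38*k + 40)).
Check: Δs_k = 2*(3*k + 10)/(k**5 + 20*k**4 + 155*k**3 + 580*k**2 + 1044*k + 720). ✓

Yes. s_k = \frac{k \left(k^{2} + 11 k + 38\right)}{20 \left(k^{3} + 11 k^{2} + 38 k + 40\right)}.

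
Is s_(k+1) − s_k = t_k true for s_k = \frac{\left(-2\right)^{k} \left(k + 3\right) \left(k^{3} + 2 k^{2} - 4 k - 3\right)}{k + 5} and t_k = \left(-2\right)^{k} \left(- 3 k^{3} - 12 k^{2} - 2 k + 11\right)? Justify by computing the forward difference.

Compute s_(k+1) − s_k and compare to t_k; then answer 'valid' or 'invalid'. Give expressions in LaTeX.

s_(k+1) = (-2)**(k + 1)*(k**4 + 9*k**3 + 23*k**2 + 8*k - 16)/(k + 6)
s_(k+1) − s_k = (-2)**k*(-3*k**5 - 39*k**4 - 168*k**3 - 243*k**2 + 51*k + 214)/(k**2 + 11*k + 30)
(s_(k+1) − s_k) − t_k = (-2)**(k + 1)*(-3*k**4 - 28*k**3 - 64*k**2 + 5*k + 58)/(k**2 + 11*k + 30)

Invalid: residual \frac{\left(-2\right)^{k + 1} \left(- 3 k^{4} - 28 k^{3} - 64 k^{2} + 5 k + 58\right)}{k^{2} + 11 k + 30} ≠ 0.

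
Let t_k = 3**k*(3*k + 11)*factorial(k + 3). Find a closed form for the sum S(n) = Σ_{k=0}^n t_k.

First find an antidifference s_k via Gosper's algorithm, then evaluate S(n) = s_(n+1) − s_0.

The ratio is 3*(k + 4)*(3*k + 14)/(3*k + 11).
A = 3*k + 12, B = 1, C = k + 11/3.
Key eq: (3*k + 12)·f(k+1) = (1)·f(k) + (k + 11/3).
d = 0 from the (1,0,1) case.
Coefficient equations give f(k) = 1/3.
So s_k = (B(k−1)f/C)·t_k = (1/(3*k + 11))·t_k = 3**k*factorial(k + 3).
Δs = 3**k*(3*k + 11)*factorial(k + 3), as required.
s_(n+1) = 3**(n + 1)*factorial(n + 4) and s_(0) = 6, so S(n) = 3*3**n*factorial(n + 4) - 6.

S(n) = 3*3**n*factorial(n + 4) - 6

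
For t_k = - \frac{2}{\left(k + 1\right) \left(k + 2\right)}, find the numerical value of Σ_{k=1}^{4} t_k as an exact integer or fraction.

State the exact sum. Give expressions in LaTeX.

Σ = -2/3

r(k) = (k + 1)/(k + 3) after simplifying.
Gosper form: A/B · C(k+1)/C(k) with A=k + 1, B=k + 3, C=1.
f must satisfy (k + 1)·f(k+1) − (k + 2)·f(k) = 1.
Degrees (1,1,0) ⇒ d ≤ 1.
Solving with deg f ≤ 1: f(k) = k.
Then R = B(k−1)f/C = k*(k + 2), so s_k = R(k)·t_k = -2*k/(k + 1).
Verify: -2/(k**2 + 3*k + 2) matches t_k.
Sum = s_(5) − s_(1); s_(5) = -5/3, s_(1) = -1 ⇒ -2/3.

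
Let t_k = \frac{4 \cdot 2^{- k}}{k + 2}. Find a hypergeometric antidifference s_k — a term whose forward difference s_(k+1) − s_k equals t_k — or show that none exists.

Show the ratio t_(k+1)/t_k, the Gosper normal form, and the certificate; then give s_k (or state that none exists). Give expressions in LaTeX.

no hypergeometric antidifference exists

Compute t_(k+1)/t_k: get (k + 2)/(2*(k + 3)).
So A=k/2 + 1 and B=k + 3, with C=1.
Solve (k/2 + 1)·f(k+1) − (k + 2)·f(k) = 1.
Degrees (1,1,0) ⇒ d ≤ -1.
Bound -1 < 0, so the key equation has no polynomial solution.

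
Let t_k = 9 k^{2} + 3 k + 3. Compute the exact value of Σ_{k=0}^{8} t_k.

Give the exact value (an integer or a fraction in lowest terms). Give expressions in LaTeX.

r(k) = (k + 3*(k + 1)**2 + 2)/(3*k**2 + k + 1) after simplifying.
Normal form (A,B,C) = (1, 1, k**2 + k/3 + 1/3).
Set up (1)·f(k+1) − (1)·f(k) − (k**2 + k/3 + 1/3) = 0.
d = 3 from the (0,0,2) case.
Solve for f: f(k) = k*(k**2 - k + 1)/3 (degree 3 ≤ 3).
Then R = B(k−1)f/C = k*(k**2 - k + 1)/(3*k**2 + k + 1), so s_k = R(k)·t_k = 3*k*(k**2 - k + 1).
Verify: 9*k**2 + 3*k + 3 matches t_k.
Evaluate s at k=9 and k=0: 1971 and 0; difference 1971.

Σ = 1971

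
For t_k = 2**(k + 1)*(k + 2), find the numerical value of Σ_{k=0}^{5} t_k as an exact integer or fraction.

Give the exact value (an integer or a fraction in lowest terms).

Σ = 768

The ratio is 2*(k + 3)/(k + 2).
Take A(k)=2, B(k)=1, C(k)=k + 2.
Set up (2)·f(k+1) − (1)·f(k) − (k + 2) = 0.
From deg A=0, deg B=0, deg C=1: d=1.
A polynomial solution: f(k) = k.
R(k) = B(k−1)·f(k)/C(k) = k/(k + 2); s_k = R·t_k = 2**(k + 1)*k.
s_(k+1) − s_k = 2**(k + 1)*(k + 2) = t_k.
Evaluate s at k=6 and k=0: 768 and 0; difference 768.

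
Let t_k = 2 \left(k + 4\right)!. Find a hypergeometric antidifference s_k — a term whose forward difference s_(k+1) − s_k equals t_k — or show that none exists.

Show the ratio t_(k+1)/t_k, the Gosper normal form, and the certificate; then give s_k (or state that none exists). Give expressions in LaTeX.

Step 1: r(k) = k + 5.
A = k + 5, B = 1, C = 1.
Solve (k + 5)·f(k+1) − (1)·f(k) = 1.
From deg A=1, deg B=0, deg C=0: d=-1.
d = -1 < 0 ⇒ no nonzero polynomial f; not summable.

not Gosper-summable; s_k does not exist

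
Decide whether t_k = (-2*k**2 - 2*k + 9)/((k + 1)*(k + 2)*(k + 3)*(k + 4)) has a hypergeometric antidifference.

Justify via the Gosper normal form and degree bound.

Yes. s_k = k*(k**2 + 18*k + 35)/(6*(k + 1)*(k + 2)*(k + 3)).

t_(k+1)/t_k = (2*k**3 + 8*k**2 + k - 5)/(2*k**3 + 12*k**2 + k - 45).
A = k + 1, B = k + 5, C = k**2 + k - 9/2.
Solve (k + 1)·f(k+1) − (k + 4)·f(k) = k**2 + k - 9/2.
Bound: deg f ≤ 3.
Coefficient equations give f(k) = -k*(k**2 + 18*k + 35)/12.
Then R = B(k−1)f/C = -k*(k + 4)*(k**2 + 18*k + 35)/(6*(2*k**2 + 2*k - 9)), so s_k = R(k)·t_k = k*(k**2 + 18*k + 35)/(6*(k + 1)*(k + 2)*(k + 3)).
Δs = (-2*k**2 - 2*k + 9)/(k**4 + 10*k**3 + 35*k**2 + 50*k + 24), as required.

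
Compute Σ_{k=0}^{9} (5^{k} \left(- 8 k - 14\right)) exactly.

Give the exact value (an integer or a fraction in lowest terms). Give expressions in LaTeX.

Σ = -205078124

Step 1: r(k) = 5*(4*k + 11)/(4*k + 7).
Take A(k)=5, B(k)=1, C(k)=k + 7/4.
Solve (5)·f(k+1) − (1)·f(k) = k + 7/4.
From deg A=0, deg B=0, deg C=1: d=1.
Match coefficients ⇒ f(k) = (2*k + 1)/8.
Then R = B(k−1)f/C = (2*k + 1)/(2*(4*k + 7)), so s_k = R(k)·t_k = 5**k*(-2*k - 1).
Check: Δs_k = 5**k*(-8*k - 14). ✓
Telescoping: Σ = s_(10) − s_(0) = -205078125 − (-1) = -205078124.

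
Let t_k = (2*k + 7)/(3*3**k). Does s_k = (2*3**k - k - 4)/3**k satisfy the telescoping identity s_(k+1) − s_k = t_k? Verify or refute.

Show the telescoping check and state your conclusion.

valid; difference matches t_k

s_(k+1) = (6*3**k - k - 5)/(3*3**k)
s_(k+1) − s_k = (2*k + 7)/(3*3**k)
(s_(k+1) − s_k) − t_k = 0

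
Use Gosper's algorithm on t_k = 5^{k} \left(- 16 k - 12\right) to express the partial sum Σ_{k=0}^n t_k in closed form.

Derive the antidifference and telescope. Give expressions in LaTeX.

Step 1: r(k) = 5*(4*k + 7)/(4*k + 3).
Normal form (A,B,C) = (5, 1, k + 3/4).
Need (5)·f(k+1) − (1)·f(k) = k + 3/4.
Bound: deg f ≤ 1.
A polynomial solution: f(k) = (2*k - 1)/8.
Get s_k = R·t_k = 5**k*(2 - 4*k) with R(k) = B(k−1)f(k)/C(k) = (2*k - 1)/(2*(4*k + 3)).
Check: Δs_k = 5**k*(-16*k - 12). ✓
s_(n+1) = 5**(n + 1)*(-4*n - 2) and s_(0) = 2, so S(n) = -20*5**n*n - 10*5**n - 2.

S(n) = - 20 \cdot 5^{n} n - 10 \cdot 5^{n} - 2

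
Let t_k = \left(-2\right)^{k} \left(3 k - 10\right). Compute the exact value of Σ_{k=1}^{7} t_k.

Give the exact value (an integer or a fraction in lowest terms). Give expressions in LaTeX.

Σ = -1018

r(k) = 2*(7 - 3*k)/(3*k - 10) after simplifying.
A = -2, B = 1, C = k - 10/3.
f must satisfy (-2)·f(k+1) − (1)·f(k) = k - 10/3.
Bound: deg f ≤ 1.
Coefficient equations give f(k) = -(k - 4)/3.
Certificate R = B(k−1)f/C = -(k - 4)/(3*k - 10) gives s_k = (-2)**k*(4 - k).
s_(k+1) − s_k = (-2)**k*(3*k - 10) = t_k.
Evaluate s at k=8 and k=1: -1024 and -6; difference -1018.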